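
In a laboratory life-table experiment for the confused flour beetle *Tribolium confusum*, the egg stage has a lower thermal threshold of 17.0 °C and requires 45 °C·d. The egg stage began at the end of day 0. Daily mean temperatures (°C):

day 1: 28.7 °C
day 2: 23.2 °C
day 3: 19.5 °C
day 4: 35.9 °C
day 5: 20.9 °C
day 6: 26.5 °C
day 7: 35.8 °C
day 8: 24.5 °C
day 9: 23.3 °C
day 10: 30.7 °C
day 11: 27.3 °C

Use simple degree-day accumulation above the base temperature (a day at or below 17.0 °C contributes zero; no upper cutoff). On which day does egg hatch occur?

Daily DD above 17.0 °C: 11.7, 6.2, 2.5, 18.9, 3.9, 9.5, 18.8, 7.5, 6.3, 13.7, 10.3.
Cumulative: 11.7, 17.9, 20.4, 39.3, 43.2, 52.7, 71.5, 79.0, 85.3, 99.0, 109.3.
The total first reaches 45 DD on day 6.

day 6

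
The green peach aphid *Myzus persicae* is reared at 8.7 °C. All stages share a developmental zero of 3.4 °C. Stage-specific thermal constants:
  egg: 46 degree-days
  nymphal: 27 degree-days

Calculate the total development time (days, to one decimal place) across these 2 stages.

Daily accumulation at 8.7 °C = 8.7 − 3.4 = 5.3 DD/day.
Total K = 46 + 27 = 73 DD.
Total duration = 73 / 5.3 = 13.774 ≈ 13.8 days.

13.8 days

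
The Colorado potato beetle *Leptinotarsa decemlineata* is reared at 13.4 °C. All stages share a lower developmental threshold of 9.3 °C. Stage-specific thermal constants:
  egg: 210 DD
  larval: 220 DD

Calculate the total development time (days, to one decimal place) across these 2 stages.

104.9 days

Daily accumulation at 13.4 °C = 13.4 − 9.3 = 4.1 DD/day.
Total K = 210 + 220 = 430 DD.
Total duration = 430 / 4.1 = 104.878 ≈ 104.9 days.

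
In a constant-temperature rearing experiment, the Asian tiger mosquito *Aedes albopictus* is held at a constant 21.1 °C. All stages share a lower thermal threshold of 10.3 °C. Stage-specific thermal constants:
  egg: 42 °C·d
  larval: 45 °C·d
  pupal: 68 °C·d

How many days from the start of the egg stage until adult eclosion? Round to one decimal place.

Daily accumulation at 21.1 °C = 21.1 − 10.3 = 10.8 DD/day.
Total K = 42 + 45 + 68 = 155 DD.
Total duration = 155 / 10.8 = 14.352 ≈ 14.4 days.

14.4 days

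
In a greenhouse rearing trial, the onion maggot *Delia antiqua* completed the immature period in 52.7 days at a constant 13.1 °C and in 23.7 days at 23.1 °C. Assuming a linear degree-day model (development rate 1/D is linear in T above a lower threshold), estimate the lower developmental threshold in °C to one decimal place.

Under the model K = D·(T − T_b), so D₁·(T₁ − T_b) = D₂·(T₂ − T_b).
52.7·(13.1 − T_b) = 23.7·(23.1 − T_b)
T_b = (52.7·13.1 − 23.7·23.1) / (52.7 − 23.7) = 142.90 / 29.0 = 4.928 °C ≈ 4.9 °C.

4.9 °C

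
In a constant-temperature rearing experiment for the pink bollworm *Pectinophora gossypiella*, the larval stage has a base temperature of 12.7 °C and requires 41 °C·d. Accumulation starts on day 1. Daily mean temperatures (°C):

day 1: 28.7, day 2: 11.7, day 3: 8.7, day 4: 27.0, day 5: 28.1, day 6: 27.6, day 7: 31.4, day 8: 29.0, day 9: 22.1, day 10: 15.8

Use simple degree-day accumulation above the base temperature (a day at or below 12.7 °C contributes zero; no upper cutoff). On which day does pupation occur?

day 5

Daily DD above 12.7 °C: 16.0, 0.0, 0.0, 14.3, 15.4, 14.9, 18.7, 16.3, 9.4, 3.1.
Cumulative: 16.0, 16.0, 16.0, 30.3, 45.7, 60.6, 79.3, 95.6, 105.0, 108.1.
The total first reaches 41 DD on day 5.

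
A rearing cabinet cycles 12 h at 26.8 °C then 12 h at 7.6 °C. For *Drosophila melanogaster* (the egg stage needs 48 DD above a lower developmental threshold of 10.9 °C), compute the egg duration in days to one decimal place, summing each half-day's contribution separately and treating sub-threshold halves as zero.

6.0 days

Day half: max(0, 26.8 − 10.9) × 0.5 = 15.9 × 0.5 = 7.95 DD.
Night half: max(0, 7.6 − 10.9) × 0.5 = 0.0 × 0.5 = 0.00 DD.
Per 24 h: 7.95 DD/day.
Duration = 48 / 7.95 = 6.038 ≈ 6.0 days.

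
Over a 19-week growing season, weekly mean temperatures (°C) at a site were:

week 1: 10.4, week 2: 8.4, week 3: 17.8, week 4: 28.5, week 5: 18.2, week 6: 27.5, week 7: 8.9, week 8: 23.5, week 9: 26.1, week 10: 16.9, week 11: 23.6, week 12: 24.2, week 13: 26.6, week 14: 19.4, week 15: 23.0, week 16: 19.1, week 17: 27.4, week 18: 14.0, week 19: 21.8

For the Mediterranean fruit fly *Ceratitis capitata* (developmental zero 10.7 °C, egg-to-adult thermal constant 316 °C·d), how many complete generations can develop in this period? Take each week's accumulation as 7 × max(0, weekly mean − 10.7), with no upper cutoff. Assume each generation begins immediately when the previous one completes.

4 generations

Weekly DD (7 × max(0, T̄ − 10.7)): 0.0, 0.0, 49.7, 124.6, 52.5, 117.6, 0.0, 89.6, 107.8, 43.4, 90.3, 94.5, 111.3, 60.9, 86.1, 58.8, 116.9, 23.1, 77.7.
Season total = 1304.8 DD.
Complete generations = ⌊1304.8 / 316⌋ = 4.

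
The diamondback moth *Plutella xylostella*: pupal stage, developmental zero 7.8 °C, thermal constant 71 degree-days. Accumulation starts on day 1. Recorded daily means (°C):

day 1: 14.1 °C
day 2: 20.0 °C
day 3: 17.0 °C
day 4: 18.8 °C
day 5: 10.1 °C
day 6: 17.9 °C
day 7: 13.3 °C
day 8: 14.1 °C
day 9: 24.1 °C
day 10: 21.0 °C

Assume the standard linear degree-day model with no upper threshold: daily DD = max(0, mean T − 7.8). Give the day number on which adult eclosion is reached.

Daily DD above 7.8 °C: 6.3, 12.2, 9.2, 11.0, 2.3, 10.1, 5.5, 6.3, 16.3, 13.2.
Cumulative: 6.3, 18.5, 27.7, 38.7, 41.0, 51.1, 56.6, 62.9, 79.2, 92.4.
The total first reaches 71 DD on day 9.

day 9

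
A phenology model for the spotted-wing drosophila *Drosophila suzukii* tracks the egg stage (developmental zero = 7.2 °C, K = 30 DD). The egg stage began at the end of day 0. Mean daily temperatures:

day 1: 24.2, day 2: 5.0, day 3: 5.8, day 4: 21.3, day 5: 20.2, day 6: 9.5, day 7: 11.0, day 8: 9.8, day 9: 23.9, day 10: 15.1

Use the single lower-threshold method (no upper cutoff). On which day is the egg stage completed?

Daily DD above 7.2 °C: 17.0, 0.0, 0.0, 14.1, 13.0, 2.3, 3.8, 2.6, 16.7, 7.9.
Cumulative: 17.0, 17.0, 17.0, 31.1, 44.1, 46.4, 50.2, 52.8, 69.5, 77.4.
The total first reaches 30 DD on day 4.

day 4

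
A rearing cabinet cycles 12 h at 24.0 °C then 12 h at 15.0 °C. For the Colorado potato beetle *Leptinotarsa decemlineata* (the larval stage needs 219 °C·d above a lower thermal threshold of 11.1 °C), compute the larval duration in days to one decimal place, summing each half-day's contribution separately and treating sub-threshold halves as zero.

26.1 days

Day half: max(0, 24.0 − 11.1) × 0.5 = 12.9 × 0.5 = 6.45 DD.
Night half: max(0, 15.0 − 11.1) × 0.5 = 3.9 × 0.5 = 1.95 DD.
Per 24 h: 8.40 DD/day.
Duration = 219 / 8.40 = 26.071 ≈ 26.1 days.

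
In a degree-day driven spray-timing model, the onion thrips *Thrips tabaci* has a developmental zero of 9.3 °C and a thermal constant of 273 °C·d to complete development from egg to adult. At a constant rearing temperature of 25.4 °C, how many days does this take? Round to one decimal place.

Daily accumulation = 25.4 − 9.3 = 16.1 DD/day.
Duration = 273 / 16.1 = 16.957 ≈ 17.0 days.

17.0 days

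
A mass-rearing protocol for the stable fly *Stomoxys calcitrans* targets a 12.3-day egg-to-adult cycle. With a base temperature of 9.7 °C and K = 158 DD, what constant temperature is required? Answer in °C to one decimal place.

Required daily accumulation = 158 / 12.3 = 12.846 DD/day.
T = T_base + 12.846 = 9.7 + 12.846 = 22.546 ≈ 22.5 °C.

22.5 °C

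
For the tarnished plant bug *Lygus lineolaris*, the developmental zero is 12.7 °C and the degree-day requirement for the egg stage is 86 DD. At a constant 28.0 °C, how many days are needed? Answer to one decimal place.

5.6 days

Daily accumulation = 28.0 − 12.7 = 15.3 DD/day.
Duration = 86 / 15.3 = 5.621 ≈ 5.6 days.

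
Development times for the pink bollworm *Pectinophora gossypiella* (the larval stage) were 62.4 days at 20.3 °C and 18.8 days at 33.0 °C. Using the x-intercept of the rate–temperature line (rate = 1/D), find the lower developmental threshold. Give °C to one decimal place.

14.8 °C

Under the model K = D·(T − T_b), so D₁·(T₁ − T_b) = D₂·(T₂ − T_b).
62.4·(20.3 − T_b) = 18.8·(33.0 − T_b)
T_b = (62.4·20.3 − 18.8·33.0) / (62.4 − 18.8) = 646.32 / 43.6 = 14.824 °C ≈ 14.8 °C.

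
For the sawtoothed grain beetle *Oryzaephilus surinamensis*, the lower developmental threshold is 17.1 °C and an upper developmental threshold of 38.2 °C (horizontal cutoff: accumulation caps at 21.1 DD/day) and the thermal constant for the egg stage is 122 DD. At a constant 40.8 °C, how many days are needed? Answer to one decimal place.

Temperature 40.8 °C exceeds the upper threshold, so daily accumulation caps at 38.2 − 17.1 = 21.1 DD/day.
Duration = 122 / 21.1 = 5.782 ≈ 5.8 days.

5.8 days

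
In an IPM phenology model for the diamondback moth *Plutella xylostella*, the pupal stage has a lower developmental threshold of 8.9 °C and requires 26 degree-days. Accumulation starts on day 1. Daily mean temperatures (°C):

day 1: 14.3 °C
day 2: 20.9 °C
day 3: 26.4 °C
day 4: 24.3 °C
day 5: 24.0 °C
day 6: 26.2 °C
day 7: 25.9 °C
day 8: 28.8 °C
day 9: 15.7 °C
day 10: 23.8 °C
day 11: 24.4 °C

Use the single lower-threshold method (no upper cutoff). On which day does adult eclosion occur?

Daily DD above 8.9 °C: 5.4, 12.0, 17.5, 15.4, 15.1, 17.3, 17.0, 19.9, 6.8, 14.9, 15.5.
Cumulative: 5.4, 17.4, 34.9, 50.3, 65.4, 82.7, 99.7, 119.6, 126.4, 141.3, 156.8.
The total first reaches 26 DD on day 3.

day 3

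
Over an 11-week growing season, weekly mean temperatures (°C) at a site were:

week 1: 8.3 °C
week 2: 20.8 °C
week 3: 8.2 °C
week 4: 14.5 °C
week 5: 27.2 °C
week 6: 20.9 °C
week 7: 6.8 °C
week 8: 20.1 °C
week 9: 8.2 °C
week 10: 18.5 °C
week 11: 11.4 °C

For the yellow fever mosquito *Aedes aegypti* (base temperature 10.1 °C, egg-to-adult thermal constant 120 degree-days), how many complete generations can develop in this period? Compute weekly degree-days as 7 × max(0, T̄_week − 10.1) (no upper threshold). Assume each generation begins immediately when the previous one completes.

Weekly DD (7 × max(0, T̄ − 10.1)): 0.0, 74.9, 0.0, 30.8, 119.7, 75.6, 0.0, 70.0, 0.0, 58.8, 9.1.
Season total = 438.9 DD.
Complete generations = ⌊438.9 / 120⌋ = 3.

3 generations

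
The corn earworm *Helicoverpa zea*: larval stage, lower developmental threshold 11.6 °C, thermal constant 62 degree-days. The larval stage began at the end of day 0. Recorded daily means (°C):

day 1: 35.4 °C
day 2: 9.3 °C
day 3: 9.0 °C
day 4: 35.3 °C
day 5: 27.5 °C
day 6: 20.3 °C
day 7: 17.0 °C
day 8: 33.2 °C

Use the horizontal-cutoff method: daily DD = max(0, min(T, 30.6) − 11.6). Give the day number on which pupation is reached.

Daily DD above 11.6 °C (capped at 19.0): 19.0, 0.0, 0.0, 19.0, 15.9, 8.7, 5.4, 19.0.
Cumulative: 19.0, 19.0, 19.0, 38.0, 53.9, 62.6, 68.0, 87.0.
The total first reaches 62 DD on day 6.

day 6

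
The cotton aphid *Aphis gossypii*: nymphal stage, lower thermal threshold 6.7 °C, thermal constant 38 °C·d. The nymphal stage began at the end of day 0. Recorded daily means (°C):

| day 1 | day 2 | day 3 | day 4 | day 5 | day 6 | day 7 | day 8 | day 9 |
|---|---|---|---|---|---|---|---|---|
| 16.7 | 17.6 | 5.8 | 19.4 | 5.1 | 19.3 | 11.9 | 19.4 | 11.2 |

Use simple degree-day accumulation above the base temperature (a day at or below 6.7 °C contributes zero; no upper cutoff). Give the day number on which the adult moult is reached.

Daily DD above 6.7 °C: 10.0, 10.9, 0.0, 12.7, 0.0, 12.6, 5.2, 12.7, 4.5.
Cumulative: 10.0, 20.9, 20.9, 33.6, 33.6, 46.2, 51.4, 64.1, 68.6.
The total first reaches 38 DD on day 6.

day 6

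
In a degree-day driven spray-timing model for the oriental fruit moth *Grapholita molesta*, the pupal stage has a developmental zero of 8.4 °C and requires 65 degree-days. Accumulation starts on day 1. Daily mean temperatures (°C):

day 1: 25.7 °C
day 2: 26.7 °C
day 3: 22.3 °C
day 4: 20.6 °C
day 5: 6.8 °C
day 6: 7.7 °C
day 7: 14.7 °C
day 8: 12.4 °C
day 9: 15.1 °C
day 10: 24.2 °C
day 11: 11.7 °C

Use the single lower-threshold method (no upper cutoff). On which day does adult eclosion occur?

Daily DD above 8.4 °C: 17.3, 18.3, 13.9, 12.2, 0.0, 0.0, 6.3, 4.0, 6.7, 15.8, 3.3.
Cumulative: 17.3, 35.6, 49.5, 61.7, 61.7, 61.7, 68.0, 72.0, 78.7, 94.5, 97.8.
The total first reaches 65 DD on day 7.

day 7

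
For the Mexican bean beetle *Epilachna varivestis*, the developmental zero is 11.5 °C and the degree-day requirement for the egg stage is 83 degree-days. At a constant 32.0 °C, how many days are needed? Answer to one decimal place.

Daily accumulation = 32.0 − 11.5 = 20.5 DD/day.
Duration = 83 / 20.5 = 4.049 ≈ 4.0 days.

4.0 days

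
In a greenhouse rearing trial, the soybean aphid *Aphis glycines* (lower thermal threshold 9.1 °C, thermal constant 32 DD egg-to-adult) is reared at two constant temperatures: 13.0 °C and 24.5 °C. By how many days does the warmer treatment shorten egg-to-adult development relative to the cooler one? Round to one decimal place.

At 13.0 °C: 32 / (13.0 − 9.1) = 32 / 3.9 = 8.205 d.
At 24.5 °C: 32 / (24.5 − 9.1) = 32 / 15.4 = 2.078 d.
Difference = |8.205 − 2.078| = 6.127 ≈ 6.1 days.

6.1 days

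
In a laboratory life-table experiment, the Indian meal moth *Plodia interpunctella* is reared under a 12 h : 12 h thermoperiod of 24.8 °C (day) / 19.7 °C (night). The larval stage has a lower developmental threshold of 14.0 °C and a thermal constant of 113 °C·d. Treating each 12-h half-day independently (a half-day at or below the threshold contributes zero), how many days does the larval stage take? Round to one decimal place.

13.7 days

Day half: max(0, 24.8 − 14.0) × 0.5 = 10.8 × 0.5 = 5.40 DD.
Night half: max(0, 19.7 − 14.0) × 0.5 = 5.7 × 0.5 = 2.85 DD.
Per 24 h: 8.25 DD/day.
Duration = 113 / 8.25 = 13.697 ≈ 13.7 days.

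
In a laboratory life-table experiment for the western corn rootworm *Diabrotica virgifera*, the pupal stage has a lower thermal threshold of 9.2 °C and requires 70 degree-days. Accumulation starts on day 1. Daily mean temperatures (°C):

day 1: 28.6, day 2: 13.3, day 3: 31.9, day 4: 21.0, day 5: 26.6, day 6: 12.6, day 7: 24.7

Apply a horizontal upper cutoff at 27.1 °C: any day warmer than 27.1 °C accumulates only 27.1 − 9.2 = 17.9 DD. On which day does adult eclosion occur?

Daily DD above 9.2 °C (capped at 17.9): 17.9, 4.1, 17.9, 11.8, 17.4, 3.4, 15.5.
Cumulative: 17.9, 22.0, 39.9, 51.7, 69.1, 72.5, 88.0.
The total first reaches 70 DD on day 6.

day 6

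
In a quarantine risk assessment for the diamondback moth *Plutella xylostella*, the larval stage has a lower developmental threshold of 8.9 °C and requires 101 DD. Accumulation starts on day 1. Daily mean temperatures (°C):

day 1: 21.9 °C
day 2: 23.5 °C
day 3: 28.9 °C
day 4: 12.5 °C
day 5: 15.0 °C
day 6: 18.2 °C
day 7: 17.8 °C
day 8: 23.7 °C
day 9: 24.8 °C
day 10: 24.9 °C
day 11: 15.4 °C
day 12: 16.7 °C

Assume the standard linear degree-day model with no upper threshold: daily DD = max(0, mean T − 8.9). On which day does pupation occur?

day 9

Daily DD above 8.9 °C: 13.0, 14.6, 20.0, 3.6, 6.1, 9.3, 8.9, 14.8, 15.9, 16.0, 6.5, 7.8.
Cumulative: 13.0, 27.6, 47.6, 51.2, 57.3, 66.6, 75.5, 90.3, 106.2, 122.2, 128.7, 136.5.
The total first reaches 101 DD on day 9.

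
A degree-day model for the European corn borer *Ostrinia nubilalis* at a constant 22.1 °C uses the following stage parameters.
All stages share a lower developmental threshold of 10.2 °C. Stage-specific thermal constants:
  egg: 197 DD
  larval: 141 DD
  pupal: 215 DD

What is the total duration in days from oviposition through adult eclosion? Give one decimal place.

46.5 days

Daily accumulation at 22.1 °C = 22.1 − 10.2 = 11.9 DD/day.
Total K = 197 + 141 + 215 = 553 DD.
Total duration = 553 / 11.9 = 46.471 ≈ 46.5 days.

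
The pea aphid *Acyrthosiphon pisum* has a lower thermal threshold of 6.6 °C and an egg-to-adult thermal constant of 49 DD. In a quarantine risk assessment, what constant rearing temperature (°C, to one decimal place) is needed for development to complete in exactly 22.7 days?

Required daily accumulation = 49 / 22.7 = 2.159 DD/day.
T = T_base + 2.159 = 6.6 + 2.159 = 8.759 ≈ 8.8 °C.

8.8 °C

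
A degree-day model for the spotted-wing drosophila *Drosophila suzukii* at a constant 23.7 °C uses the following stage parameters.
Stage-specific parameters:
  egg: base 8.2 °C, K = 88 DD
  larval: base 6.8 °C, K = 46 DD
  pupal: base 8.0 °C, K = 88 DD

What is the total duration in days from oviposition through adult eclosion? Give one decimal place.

14.0 days

egg: 88 / (23.7 − 8.2) = 88 / 15.5 = 5.677 d.
larval: 46 / (23.7 − 6.8) = 46 / 16.9 = 2.722 d.
pupal: 88 / (23.7 − 8.0) = 88 / 15.7 = 5.605 d.
Sum = 14.004 ≈ 14.0 days.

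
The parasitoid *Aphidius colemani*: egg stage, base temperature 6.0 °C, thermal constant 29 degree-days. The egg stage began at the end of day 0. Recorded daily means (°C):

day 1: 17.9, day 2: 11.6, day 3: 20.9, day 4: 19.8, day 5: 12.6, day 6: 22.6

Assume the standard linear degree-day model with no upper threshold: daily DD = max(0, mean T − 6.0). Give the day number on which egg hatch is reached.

day 3

Daily DD above 6.0 °C: 11.9, 5.6, 14.9, 13.8, 6.6, 16.6.
Cumulative: 11.9, 17.5, 32.4, 46.2, 52.8, 69.4.
The total first reaches 29 DD on day 3.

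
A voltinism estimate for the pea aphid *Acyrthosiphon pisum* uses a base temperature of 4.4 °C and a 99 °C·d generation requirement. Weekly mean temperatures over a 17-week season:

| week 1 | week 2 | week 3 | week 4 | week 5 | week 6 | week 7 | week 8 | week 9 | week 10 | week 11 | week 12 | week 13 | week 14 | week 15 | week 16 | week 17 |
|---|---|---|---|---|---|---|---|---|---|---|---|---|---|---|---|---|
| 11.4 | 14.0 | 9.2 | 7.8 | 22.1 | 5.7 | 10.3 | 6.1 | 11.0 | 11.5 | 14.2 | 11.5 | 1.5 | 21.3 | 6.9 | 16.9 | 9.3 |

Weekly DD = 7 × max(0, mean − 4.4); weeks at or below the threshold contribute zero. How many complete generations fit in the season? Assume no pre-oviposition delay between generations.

Weekly DD (7 × max(0, T̄ − 4.4)): 49.0, 67.2, 33.6, 23.8, 123.9, 9.1, 41.3, 11.9, 46.2, 49.7, 68.6, 49.7, 0.0, 118.3, 17.5, 87.5, 34.3.
Season total = 831.6 DD.
Complete generations = ⌊831.6 / 99⌋ = 8.

8 generations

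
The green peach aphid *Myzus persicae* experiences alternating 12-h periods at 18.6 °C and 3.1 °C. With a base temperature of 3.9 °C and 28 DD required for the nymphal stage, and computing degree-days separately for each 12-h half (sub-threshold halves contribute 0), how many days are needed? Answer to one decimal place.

3.8 days

Day half: max(0, 18.6 − 3.9) × 0.5 = 14.7 × 0.5 = 7.35 DD.
Night half: max(0, 3.1 − 3.9) × 0.5 = 0.0 × 0.5 = 0.00 DD.
Per 24 h: 7.35 DD/day.
Duration = 28 / 7.35 = 3.810 ≈ 3.8 days.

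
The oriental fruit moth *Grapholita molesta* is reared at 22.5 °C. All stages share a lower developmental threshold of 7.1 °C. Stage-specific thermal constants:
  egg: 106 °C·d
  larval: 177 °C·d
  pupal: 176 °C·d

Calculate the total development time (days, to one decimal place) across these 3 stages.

29.8 days

Daily accumulation at 22.5 °C = 22.5 − 7.1 = 15.4 DD/day.
Total K = 106 + 177 + 176 = 459 DD.
Total duration = 459 / 15.4 = 29.805 ≈ 29.8 days.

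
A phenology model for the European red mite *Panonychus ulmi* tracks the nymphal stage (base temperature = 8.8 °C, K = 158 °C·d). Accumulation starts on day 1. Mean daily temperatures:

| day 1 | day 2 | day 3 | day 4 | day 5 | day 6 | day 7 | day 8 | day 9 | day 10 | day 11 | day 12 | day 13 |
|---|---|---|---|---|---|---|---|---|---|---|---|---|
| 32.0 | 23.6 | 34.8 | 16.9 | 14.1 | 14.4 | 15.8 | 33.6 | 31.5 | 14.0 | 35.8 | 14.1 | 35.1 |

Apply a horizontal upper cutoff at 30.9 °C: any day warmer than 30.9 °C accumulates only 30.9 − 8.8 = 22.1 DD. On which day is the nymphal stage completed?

Daily DD above 8.8 °C (capped at 22.1): 22.1, 14.8, 22.1, 8.1, 5.3, 5.6, 7.0, 22.1, 22.1, 5.2, 22.1, 5.3, 22.1.
Cumulative: 22.1, 36.9, 59.0, 67.1, 72.4, 78.0, 85.0, 107.1, 129.2, 134.4, 156.5, 161.8, 183.9.
The total first reaches 158 DD on day 12.

day 12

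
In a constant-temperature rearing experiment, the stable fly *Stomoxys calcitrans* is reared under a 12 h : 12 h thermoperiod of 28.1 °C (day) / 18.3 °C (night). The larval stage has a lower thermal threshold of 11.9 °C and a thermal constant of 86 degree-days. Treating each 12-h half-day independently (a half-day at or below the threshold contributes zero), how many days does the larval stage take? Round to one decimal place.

Day half: max(0, 28.1 − 11.9) × 0.5 = 16.2 × 0.5 = 8.10 DD.
Night half: max(0, 18.3 − 11.9) × 0.5 = 6.4 × 0.5 = 3.20 DD.
Per 24 h: 11.30 DD/day.
Duration = 86 / 11.30 = 7.611 ≈ 7.6 days.

7.6 days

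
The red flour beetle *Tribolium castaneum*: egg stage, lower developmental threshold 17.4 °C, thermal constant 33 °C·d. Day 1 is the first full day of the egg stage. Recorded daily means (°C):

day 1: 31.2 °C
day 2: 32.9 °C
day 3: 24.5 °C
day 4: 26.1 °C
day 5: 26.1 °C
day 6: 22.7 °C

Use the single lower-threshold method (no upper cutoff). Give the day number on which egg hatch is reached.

day 3

Daily DD above 17.4 °C: 13.8, 15.5, 7.1, 8.7, 8.7, 5.3.
Cumulative: 13.8, 29.3, 36.4, 45.1, 53.8, 59.1.
The total first reaches 33 DD on day 3.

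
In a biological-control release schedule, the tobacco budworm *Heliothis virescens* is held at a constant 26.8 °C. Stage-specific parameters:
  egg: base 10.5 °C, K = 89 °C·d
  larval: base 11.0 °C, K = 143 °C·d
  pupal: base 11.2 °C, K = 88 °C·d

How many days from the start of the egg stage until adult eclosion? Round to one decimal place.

egg: 89 / (26.8 − 10.5) = 89 / 16.3 = 5.460 d.
larval: 143 / (26.8 − 11.0) = 143 / 15.8 = 9.051 d.
pupal: 88 / (26.8 − 11.2) = 88 / 15.6 = 5.641 d.
Sum = 20.152 ≈ 20.2 days.

20.2 days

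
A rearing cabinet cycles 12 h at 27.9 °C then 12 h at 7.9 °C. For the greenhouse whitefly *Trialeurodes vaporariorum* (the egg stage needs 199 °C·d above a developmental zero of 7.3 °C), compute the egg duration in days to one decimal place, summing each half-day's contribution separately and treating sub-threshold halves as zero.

18.8 days

Day half: max(0, 27.9 − 7.3) × 0.5 = 20.6 × 0.5 = 10.30 DD.
Night half: max(0, 7.9 − 7.3) × 0.5 = 0.6 × 0.5 = 0.30 DD.
Per 24 h: 10.60 DD/day.
Duration = 199 / 10.60 = 18.774 ≈ 18.8 days.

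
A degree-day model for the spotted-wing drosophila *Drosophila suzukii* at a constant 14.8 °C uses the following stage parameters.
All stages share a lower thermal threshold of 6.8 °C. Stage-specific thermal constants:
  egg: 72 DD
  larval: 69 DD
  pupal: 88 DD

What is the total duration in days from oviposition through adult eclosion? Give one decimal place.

Daily accumulation at 14.8 °C = 14.8 − 6.8 = 8.0 DD/day.
Total K = 72 + 69 + 88 = 229 DD.
Total duration = 229 / 8.0 = 28.625 ≈ 28.6 days.

28.6 days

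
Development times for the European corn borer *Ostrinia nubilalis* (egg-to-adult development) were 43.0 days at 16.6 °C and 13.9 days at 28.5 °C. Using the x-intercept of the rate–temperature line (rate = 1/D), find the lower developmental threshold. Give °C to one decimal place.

Under the model K = D·(T − T_b), so D₁·(T₁ − T_b) = D₂·(T₂ − T_b).
43.0·(16.6 − T_b) = 13.9·(28.5 − T_b)
T_b = (43.0·16.6 − 13.9·28.5) / (43.0 − 13.9) = 317.65 / 29.1 = 10.916 °C ≈ 10.9 °C.

10.9 °C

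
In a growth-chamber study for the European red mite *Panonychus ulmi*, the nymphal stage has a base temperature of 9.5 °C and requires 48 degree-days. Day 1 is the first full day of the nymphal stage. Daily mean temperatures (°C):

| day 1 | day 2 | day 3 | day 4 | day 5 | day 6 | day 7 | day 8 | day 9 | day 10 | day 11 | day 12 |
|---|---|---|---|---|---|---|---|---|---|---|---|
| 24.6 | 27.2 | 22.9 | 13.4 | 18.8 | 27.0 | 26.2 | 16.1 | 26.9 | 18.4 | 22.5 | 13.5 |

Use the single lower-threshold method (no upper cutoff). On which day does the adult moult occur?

Daily DD above 9.5 °C: 15.1, 17.7, 13.4, 3.9, 9.3, 17.5, 16.7, 6.6, 17.4, 8.9, 13.0, 4.0.
Cumulative: 15.1, 32.8, 46.2, 50.1, 59.4, 76.9, 93.6, 100.2, 117.6, 126.5, 139.5, 143.5.
The total first reaches 48 DD on day 4.

day 4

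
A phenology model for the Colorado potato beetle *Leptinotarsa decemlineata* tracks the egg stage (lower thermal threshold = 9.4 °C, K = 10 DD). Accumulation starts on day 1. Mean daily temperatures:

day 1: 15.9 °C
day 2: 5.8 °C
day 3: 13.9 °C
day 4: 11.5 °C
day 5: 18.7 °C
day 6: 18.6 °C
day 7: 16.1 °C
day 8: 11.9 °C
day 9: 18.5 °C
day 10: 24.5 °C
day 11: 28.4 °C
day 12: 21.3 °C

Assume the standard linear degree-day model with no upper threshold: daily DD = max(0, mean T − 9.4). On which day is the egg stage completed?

day 3

Daily DD above 9.4 °C: 6.5, 0.0, 4.5, 2.1, 9.3, 9.2, 6.7, 2.5, 9.1, 15.1, 19.0, 11.9.
Cumulative: 6.5, 6.5, 11.0, 13.1, 22.4, 31.6, 38.3, 40.8, 49.9, 65.0, 84.0, 95.9.
The total first reaches 10 DD on day 3.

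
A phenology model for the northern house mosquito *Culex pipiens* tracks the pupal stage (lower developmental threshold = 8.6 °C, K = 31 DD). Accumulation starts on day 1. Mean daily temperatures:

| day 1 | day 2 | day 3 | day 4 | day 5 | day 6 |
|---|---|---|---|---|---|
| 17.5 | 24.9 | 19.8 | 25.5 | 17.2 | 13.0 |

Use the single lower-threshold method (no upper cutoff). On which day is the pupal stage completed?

day 3

Daily DD above 8.6 °C: 8.9, 16.3, 11.2, 16.9, 8.6, 4.4.
Cumulative: 8.9, 25.2, 36.4, 53.3, 61.9, 66.3.
The total first reaches 31 DD on day 3.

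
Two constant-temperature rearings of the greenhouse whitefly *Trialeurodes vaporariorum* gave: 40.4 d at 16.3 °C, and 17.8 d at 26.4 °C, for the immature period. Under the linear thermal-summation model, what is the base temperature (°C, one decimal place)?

Equal thermal constants: D₁(T₁ − T_b) = D₂(T₂ − T_b).
40.4·(16.3 − T_b) = 17.8·(26.4 − T_b)
T_b = (40.4·16.3 − 17.8·26.4) / (40.4 − 17.8) = 188.60 / 22.6 = 8.345 °C ≈ 8.3 °C.

8.3 °C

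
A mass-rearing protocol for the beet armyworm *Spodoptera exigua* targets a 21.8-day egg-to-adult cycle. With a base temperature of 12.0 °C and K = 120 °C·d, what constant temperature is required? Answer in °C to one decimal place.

Required daily accumulation = 120 / 21.8 = 5.505 DD/day.
T = T_base + 5.505 = 12.0 + 5.505 = 17.505 ≈ 17.5 °C.

17.5 °C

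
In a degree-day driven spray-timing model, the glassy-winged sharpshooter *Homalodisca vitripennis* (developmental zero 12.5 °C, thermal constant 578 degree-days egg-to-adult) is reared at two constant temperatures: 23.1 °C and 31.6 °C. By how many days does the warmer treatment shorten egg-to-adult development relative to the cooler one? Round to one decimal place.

24.3 days

At 23.1 °C: 578 / (23.1 − 12.5) = 578 / 10.6 = 54.528 d.
At 31.6 °C: 578 / (31.6 − 12.5) = 578 / 19.1 = 30.262 d.
Difference = |54.528 − 30.262| = 24.267 ≈ 24.3 days.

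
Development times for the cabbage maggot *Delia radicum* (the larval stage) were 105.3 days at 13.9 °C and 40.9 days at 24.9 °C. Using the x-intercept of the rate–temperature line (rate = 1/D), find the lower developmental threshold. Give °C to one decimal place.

6.9 °C

Linear rate model ⇒ the product D·(T − T_b) is constant across temperatures.
105.3·(13.9 − T_b) = 40.9·(24.9 − T_b)
T_b = (105.3·13.9 − 40.9·24.9) / (105.3 − 40.9) = 445.26 / 64.4 = 6.914 °C ≈ 6.9 °C.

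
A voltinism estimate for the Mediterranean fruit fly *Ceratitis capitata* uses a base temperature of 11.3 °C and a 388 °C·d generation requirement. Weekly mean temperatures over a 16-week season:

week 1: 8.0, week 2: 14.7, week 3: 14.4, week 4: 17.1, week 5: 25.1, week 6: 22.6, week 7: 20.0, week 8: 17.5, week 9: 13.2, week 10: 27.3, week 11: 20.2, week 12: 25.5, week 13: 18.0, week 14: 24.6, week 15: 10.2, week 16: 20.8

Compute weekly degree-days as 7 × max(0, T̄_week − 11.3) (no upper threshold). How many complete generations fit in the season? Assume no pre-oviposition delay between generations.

2 generations

Weekly DD (7 × max(0, T̄ − 11.3)): 0.0, 23.8, 21.7, 40.6, 96.6, 79.1, 60.9, 43.4, 13.3, 112.0, 62.3, 99.4, 46.9, 93.1, 0.0, 66.5.
Season total = 859.6 DD.
Complete generations = ⌊859.6 / 388⌋ = 2.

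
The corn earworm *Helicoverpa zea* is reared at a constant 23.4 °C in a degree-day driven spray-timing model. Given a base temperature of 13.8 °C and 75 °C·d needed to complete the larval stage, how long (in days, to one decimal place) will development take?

Daily accumulation = 23.4 − 13.8 = 9.6 DD/day.
Duration = 75 / 9.6 = 7.813 ≈ 7.8 days.

7.8 days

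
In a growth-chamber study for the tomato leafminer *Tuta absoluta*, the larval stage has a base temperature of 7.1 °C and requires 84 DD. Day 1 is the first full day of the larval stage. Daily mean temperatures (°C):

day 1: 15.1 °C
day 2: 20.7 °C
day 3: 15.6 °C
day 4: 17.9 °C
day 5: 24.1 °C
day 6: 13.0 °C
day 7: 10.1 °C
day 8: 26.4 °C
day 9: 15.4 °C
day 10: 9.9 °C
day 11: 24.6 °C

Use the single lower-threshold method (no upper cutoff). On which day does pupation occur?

day 8

Daily DD above 7.1 °C: 8.0, 13.6, 8.5, 10.8, 17.0, 5.9, 3.0, 19.3, 8.3, 2.8, 17.5.
Cumulative: 8.0, 21.6, 30.1, 40.9, 57.9, 63.8, 66.8, 86.1, 94.4, 97.2, 114.7.
The total first reaches 84 DD on day 8.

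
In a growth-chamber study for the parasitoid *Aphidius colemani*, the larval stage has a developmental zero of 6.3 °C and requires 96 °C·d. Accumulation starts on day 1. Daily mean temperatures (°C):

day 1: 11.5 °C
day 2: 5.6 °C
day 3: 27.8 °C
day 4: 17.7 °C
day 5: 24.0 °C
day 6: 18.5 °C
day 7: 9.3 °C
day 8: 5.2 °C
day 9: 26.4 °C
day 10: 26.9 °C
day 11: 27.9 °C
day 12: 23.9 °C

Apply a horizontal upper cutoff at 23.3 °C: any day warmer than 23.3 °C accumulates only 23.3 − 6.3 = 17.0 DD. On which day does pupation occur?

Daily DD above 6.3 °C (capped at 17.0): 5.2, 0.0, 17.0, 11.4, 17.0, 12.2, 3.0, 0.0, 17.0, 17.0, 17.0, 17.0.
Cumulative: 5.2, 5.2, 22.2, 33.6, 50.6, 62.8, 65.8, 65.8, 82.8, 99.8, 116.8, 133.8.
The total first reaches 96 DD on day 10.

day 10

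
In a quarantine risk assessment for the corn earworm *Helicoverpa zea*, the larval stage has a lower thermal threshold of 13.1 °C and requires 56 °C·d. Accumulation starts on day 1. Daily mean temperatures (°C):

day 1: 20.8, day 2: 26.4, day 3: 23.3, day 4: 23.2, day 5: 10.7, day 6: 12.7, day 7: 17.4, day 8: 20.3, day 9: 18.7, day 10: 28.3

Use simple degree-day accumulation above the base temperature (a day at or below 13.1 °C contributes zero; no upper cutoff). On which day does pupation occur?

Daily DD above 13.1 °C: 7.7, 13.3, 10.2, 10.1, 0.0, 0.0, 4.3, 7.2, 5.6, 15.2.
Cumulative: 7.7, 21.0, 31.2, 41.3, 41.3, 41.3, 45.6, 52.8, 58.4, 73.6.
The total first reaches 56 DD on day 9.

day 9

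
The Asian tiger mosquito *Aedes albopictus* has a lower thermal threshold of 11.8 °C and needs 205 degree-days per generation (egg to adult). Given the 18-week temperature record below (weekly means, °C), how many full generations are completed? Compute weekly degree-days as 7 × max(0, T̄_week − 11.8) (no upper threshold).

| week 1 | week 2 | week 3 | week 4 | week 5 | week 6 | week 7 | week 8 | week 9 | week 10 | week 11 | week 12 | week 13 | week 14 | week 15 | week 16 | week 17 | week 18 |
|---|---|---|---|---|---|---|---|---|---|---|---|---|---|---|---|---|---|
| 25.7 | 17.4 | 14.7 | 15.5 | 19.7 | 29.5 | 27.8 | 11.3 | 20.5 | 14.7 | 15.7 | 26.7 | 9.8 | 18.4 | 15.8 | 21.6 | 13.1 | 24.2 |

4 generations

Weekly DD (7 × max(0, T̄ − 11.8)): 97.3, 39.2, 20.3, 25.9, 55.3, 123.9, 112.0, 0.0, 60.9, 20.3, 27.3, 104.3, 0.0, 46.2, 28.0, 68.6, 9.1, 86.8.
Season total = 925.4 DD.
Complete generations = ⌊925.4 / 205⌋ = 4.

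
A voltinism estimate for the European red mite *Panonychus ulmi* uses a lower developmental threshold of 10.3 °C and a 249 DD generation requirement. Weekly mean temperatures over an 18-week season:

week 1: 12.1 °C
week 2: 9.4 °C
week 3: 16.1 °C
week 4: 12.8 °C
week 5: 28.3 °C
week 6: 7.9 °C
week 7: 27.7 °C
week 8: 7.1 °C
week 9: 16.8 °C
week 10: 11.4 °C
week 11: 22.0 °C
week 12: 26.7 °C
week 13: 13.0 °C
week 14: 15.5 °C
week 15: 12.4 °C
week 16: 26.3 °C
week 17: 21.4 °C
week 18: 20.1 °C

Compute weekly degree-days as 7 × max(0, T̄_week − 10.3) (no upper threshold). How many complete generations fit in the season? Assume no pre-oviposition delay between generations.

Weekly DD (7 × max(0, T̄ − 10.3)): 12.6, 0.0, 40.6, 17.5, 126.0, 0.0, 121.8, 0.0, 45.5, 7.7, 81.9, 114.8, 18.9, 36.4, 14.7, 112.0, 77.7, 68.6.
Season total = 896.7 DD.
Complete generations = ⌊896.7 / 249⌋ = 3.

3 generations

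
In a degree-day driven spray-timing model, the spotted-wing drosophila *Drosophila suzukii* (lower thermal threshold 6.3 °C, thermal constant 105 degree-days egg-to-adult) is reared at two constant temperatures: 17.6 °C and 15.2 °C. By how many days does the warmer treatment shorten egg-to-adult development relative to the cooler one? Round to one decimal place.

2.5 days

At 17.6 °C: 105 / (17.6 − 6.3) = 105 / 11.3 = 9.292 d.
At 15.2 °C: 105 / (15.2 − 6.3) = 105 / 8.9 = 11.798 d.
Difference = |9.292 − 11.798| = 2.506 ≈ 2.5 days.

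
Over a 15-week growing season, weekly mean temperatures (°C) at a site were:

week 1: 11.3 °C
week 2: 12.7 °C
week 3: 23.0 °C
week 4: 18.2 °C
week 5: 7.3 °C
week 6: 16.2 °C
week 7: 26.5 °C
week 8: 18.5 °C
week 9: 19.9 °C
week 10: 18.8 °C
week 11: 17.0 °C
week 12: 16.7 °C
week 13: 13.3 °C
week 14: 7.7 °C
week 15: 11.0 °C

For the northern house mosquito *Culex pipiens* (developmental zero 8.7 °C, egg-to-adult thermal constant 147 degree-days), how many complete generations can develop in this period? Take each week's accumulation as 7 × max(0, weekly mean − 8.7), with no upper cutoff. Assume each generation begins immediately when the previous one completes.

Weekly DD (7 × max(0, T̄ − 8.7)): 18.2, 28.0, 100.1, 66.5, 0.0, 52.5, 124.6, 68.6, 78.4, 70.7, 58.1, 56.0, 32.2, 0.0, 16.1.
Season total = 770.0 DD.
Complete generations = ⌊770.0 / 147⌋ = 5.

5 generations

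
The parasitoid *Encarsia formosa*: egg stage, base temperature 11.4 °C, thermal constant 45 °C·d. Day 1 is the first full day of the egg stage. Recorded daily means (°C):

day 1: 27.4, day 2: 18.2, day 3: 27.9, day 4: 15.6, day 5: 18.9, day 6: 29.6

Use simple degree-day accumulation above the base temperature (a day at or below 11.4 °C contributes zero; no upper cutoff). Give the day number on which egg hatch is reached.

Daily DD above 11.4 °C: 16.0, 6.8, 16.5, 4.2, 7.5, 18.2.
Cumulative: 16.0, 22.8, 39.3, 43.5, 51.0, 69.2.
The total first reaches 45 DD on day 5.

day 5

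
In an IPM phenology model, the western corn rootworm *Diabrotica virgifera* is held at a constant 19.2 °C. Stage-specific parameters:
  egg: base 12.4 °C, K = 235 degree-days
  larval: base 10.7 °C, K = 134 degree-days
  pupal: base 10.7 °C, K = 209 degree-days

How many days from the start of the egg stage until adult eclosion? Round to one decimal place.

egg: 235 / (19.2 − 12.4) = 235 / 6.8 = 34.559 d.
larval: 134 / (19.2 − 10.7) = 134 / 8.5 = 15.765 d.
pupal: 209 / (19.2 − 10.7) = 209 / 8.5 = 24.588 d.
Sum = 74.912 ≈ 74.9 days.

74.9 days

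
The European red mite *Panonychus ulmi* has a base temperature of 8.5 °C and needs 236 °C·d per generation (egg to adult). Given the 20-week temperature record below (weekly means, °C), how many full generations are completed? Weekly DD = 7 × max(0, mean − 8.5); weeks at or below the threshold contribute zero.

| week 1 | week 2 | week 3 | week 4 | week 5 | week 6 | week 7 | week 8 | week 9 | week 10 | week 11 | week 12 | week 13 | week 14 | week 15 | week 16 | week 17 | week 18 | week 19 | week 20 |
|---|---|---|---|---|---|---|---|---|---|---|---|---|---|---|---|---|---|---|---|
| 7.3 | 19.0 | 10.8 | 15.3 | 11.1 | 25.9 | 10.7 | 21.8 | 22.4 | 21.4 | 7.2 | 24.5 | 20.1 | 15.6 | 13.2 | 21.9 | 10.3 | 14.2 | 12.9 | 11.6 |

4 generations

Weekly DD (7 × max(0, T̄ − 8.5)): 0.0, 73.5, 16.1, 47.6, 18.2, 121.8, 15.4, 93.1, 97.3, 90.3, 0.0, 112.0, 81.2, 49.7, 32.9, 93.8, 12.6, 39.9, 30.8, 21.7.
Season total = 1047.9 DD.
Complete generations = ⌊1047.9 / 236⌋ = 4.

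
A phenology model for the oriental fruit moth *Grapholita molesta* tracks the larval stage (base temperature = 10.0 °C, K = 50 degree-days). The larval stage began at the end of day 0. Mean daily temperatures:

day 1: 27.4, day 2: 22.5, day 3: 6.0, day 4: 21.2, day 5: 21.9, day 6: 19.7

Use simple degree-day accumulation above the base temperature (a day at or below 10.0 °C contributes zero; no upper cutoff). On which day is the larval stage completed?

day 5

Daily DD above 10.0 °C: 17.4, 12.5, 0.0, 11.2, 11.9, 9.7.
Cumulative: 17.4, 29.9, 29.9, 41.1, 53.0, 62.7.
The total first reaches 50 DD on day 5.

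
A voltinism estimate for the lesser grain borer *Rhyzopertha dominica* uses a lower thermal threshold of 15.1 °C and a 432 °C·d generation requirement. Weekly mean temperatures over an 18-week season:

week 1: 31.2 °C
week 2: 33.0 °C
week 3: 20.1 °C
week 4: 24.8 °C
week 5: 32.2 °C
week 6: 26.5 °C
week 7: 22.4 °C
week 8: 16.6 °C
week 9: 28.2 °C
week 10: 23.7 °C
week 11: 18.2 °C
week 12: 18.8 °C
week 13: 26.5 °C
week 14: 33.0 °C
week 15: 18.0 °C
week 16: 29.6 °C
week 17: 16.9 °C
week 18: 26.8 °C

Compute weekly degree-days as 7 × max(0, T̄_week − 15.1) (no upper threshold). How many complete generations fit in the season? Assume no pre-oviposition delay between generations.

Weekly DD (7 × max(0, T̄ − 15.1)): 112.7, 125.3, 35.0, 67.9, 119.7, 79.8, 51.1, 10.5, 91.7, 60.2, 21.7, 25.9, 79.8, 125.3, 20.3, 101.5, 12.6, 81.9.
Season total = 1222.9 DD.
Complete generations = ⌊1222.9 / 432⌋ = 2.

2 generations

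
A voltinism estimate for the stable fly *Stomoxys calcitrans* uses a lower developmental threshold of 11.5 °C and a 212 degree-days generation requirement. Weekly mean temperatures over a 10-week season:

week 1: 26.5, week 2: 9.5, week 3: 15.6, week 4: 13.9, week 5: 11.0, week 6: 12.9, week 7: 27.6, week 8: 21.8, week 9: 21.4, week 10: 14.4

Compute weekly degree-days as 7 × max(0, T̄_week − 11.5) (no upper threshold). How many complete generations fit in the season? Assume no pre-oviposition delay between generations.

2 generations

Weekly DD (7 × max(0, T̄ − 11.5)): 105.0, 0.0, 28.7, 16.8, 0.0, 9.8, 112.7, 72.1, 69.3, 20.3.
Season total = 434.7 DD.
Complete generations = ⌊434.7 / 212⌋ = 2.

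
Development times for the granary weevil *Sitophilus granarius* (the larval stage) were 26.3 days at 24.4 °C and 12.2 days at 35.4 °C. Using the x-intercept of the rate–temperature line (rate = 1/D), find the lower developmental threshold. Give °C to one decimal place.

Linear rate model ⇒ the product D·(T − T_b) is constant across temperatures.
26.3·(24.4 − T_b) = 12.2·(35.4 − T_b)
T_b = (26.3·24.4 − 12.2·35.4) / (26.3 − 12.2) = 209.84 / 14.1 = 14.882 °C ≈ 14.9 °C.

14.9 °C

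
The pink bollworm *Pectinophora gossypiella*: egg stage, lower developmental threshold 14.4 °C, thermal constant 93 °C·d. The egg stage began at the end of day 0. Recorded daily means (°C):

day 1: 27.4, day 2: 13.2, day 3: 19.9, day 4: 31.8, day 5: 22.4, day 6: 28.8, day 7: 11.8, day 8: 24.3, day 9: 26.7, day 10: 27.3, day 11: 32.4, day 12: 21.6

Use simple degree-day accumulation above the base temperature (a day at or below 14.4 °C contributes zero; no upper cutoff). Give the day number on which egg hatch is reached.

Daily DD above 14.4 °C: 13.0, 0.0, 5.5, 17.4, 8.0, 14.4, 0.0, 9.9, 12.3, 12.9, 18.0, 7.2.
Cumulative: 13.0, 13.0, 18.5, 35.9, 43.9, 58.3, 58.3, 68.2, 80.5, 93.4, 111.4, 118.6.
The total first reaches 93 DD on day 10.

day 10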